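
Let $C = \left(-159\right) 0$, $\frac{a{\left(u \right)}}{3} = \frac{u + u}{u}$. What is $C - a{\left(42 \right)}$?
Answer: $-6$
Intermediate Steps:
$a{\left(u \right)} = 6$ ($a{\left(u \right)} = 3 \frac{u + u}{u} = 3 \frac{2 u}{u} = 3 \cdot 2 = 6$)
$C = 0$
$C - a{\left(42 \right)} = 0 - 6 = -6$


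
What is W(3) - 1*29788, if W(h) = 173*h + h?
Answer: -29266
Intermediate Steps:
W(h) = 174*h
W(3) - 1*29788 = 174*3 - 1*29788 = 522 - 29788 = -29266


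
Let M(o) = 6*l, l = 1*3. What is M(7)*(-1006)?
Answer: -18108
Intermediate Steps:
l = 3
M(o) = 18 (M(o) = 6*3 = 18)
M(7)*(-1006) = 18*(-1006) = -18108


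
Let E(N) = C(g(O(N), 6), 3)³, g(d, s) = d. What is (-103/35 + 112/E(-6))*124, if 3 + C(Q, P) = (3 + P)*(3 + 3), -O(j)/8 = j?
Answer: -458501284/1257795 ≈ -364.53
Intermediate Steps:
O(j) = -8*j
C(Q, P) = 15 + 6*P (C(Q, P) = -3 + (3 + P)*(3 + 3) = -3 + (3 + P)*6 = -3 + (18 + 6*P) = 15 + 6*P)
E(N) = 35937 (E(N) = (15 + 6*3)³ = (15 + 18)³ = 33³ = 35937)
(-103/35 + 112/E(-6))*124 = (-103/35 + 112/35937)*124 = -3697591/1257795*124 = -458501284/1257795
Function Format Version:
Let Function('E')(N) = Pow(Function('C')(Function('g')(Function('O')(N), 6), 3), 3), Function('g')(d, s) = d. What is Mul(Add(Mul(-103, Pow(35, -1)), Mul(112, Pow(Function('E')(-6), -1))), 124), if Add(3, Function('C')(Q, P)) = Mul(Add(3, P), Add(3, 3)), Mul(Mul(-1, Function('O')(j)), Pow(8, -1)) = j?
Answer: Rational(-458501284, 1257795) ≈ -364.53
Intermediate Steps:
Function('O')(j) = Mul(-8, j)
Function('C')(Q, P) = Add(15, Mul(6, P)) (Function('C')(Q, P) = Add(-3, Mul(Add(3, P), Add(3, 3))) = Add(-3, Mul(Add(3, P), 6)) = Add(-3, Add(18, Mul(6, P))) = Add(15, Mul(6, P)))
Function('E')(N) = 35937 (Function('E')(N) = Pow(Add(15, Mul(6, 3)), 3) = Pow(Add(15, 18), 3) = Pow(33, 3) = 35937)
Mul(Add(Mul(-103, Pow(35, -1)), Mul(112, Pow(Function('E')(-6), -1))), 124) = Mul(Add(Mul(-103, Pow(35, -1)), Mul(112, Pow(35937, -1))), 124) = Mul(Add(Mul(-103, Rational(1, 35)), Mul(112, Rational(1, 35937))), 124) = Mul(Add(Rational(-103, 35), Rational(112, 35937)), 124) = Mul(Rational(-3697591, 1257795), 124) = Rational(-458501284, 1257795)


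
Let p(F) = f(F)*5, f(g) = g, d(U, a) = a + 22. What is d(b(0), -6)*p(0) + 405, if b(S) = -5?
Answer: 405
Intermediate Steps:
d(U, a) = 22 + a
p(F) = 5*F (p(F) = F*5 = 5*F)
d(b(0), -6)*p(0) + 405 = (22 - 6)*(5*0) + 405 = 16*0 + 405 = 0 + 405 = 405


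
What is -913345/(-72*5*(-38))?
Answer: -182669/2736 ≈ -66.765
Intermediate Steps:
-913345/(-72*5*(-38)) = -913345/(-18*20*(-38)) = -913345/((-360*(-38))) = -913345/13680 = -913345*1/13680 = -182669/2736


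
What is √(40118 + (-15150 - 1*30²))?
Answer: 2*√6017 ≈ 155.14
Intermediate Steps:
√(40118 + (-15150 - 1*30²)) = √(40118 + (-15150 - 1*900)) = √(40118 + (-15150 - 900)) = √(40118 - 16050) = √24068 = 2*√6017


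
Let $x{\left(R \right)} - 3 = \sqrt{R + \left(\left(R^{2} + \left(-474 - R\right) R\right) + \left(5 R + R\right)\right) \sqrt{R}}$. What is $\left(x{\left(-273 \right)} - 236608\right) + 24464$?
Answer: $-212141 + \sqrt{-273 + 127764 i \sqrt{273}} \approx -2.1111 \cdot 10^{5} + 1027.4 i$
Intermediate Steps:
$x{\left(R \right)} = 3 + \sqrt{R + \sqrt{R} \left(R^{2} + 6 R + R \left(-474 - R\right)\right)}$ ($x{\left(R \right)} = 3 + \sqrt{R + \left(\left(R^{2} + \left(-474 - R\right) R\right) + \left(5 R + R\right)\right) \sqrt{R}} = 3 + \sqrt{R + \left(\left(R^{2} + R \left(-474 - R\right)\right) + 6 R\right) \sqrt{R}} = 3 + \sqrt{R + \left(R^{2} + 6 R + R \left(-474 - R\right)\right) \sqrt{R}} = 3 + \sqrt{R + \sqrt{R} \left(R^{2} + 6 R + R \left(-474 - R\right)\right)}$)
$\left(x{\left(-273 \right)} - 236608\right) + 24464 = \left(\left(3 + \sqrt{-273 - 468 \left(-273\right)^{\frac{3}{2}}}\right) - 236608\right) + 24464 = \left(\left(3 + \sqrt{-273 - 468 \left(- 273 i \sqrt{273}\right)}\right) - 236608\right) + 24464 = \left(\left(3 + \sqrt{-273 + 127764 i \sqrt{273}}\right) - 236608\right) + 24464 = \left(-236605 + \sqrt{-273 + 127764 i \sqrt{273}}\right) + 24464 = -212141 + \sqrt{-273 + 127764 i \sqrt{273}}$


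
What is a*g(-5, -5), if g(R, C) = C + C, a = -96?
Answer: 960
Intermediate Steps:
g(R, C) = 2*C
a*g(-5, -5) = -192*(-5) = -96*(-10) = 960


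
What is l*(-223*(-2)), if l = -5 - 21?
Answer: -11596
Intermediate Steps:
l = -26
l*(-223*(-2)) = -(-5798)*(-2) = -26*446 = -11596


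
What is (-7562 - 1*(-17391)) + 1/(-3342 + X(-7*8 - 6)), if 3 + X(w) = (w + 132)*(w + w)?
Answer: 118193724/12025 ≈ 9829.0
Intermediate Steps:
X(w) = -3 + 2*w*(132 + w) (X(w) = -3 + (w + 132)*(w + w) = -3 + (132 + w)*(2*w) = -3 + 2*w*(132 + w))
(-7562 - 1*(-17391)) + 1/(-3342 + X(-7*8 - 6)) = (-7562 - 1*(-17391)) + 1/(-3342 + (-3 + 2*(-7*8 - 6)² + 264*(-7*8 - 6))) = (-7562 + 17391) + 1/(-3342 + (-3 + 2*(-56 - 6)² + 264*(-56 - 6))) = 9829 + 1/(-3342 + (-3 + 2*(-62)² + 264*(-62))) = 9829 + 1/(-3342 + (-3 + 2*3844 - 16368)) = 9829 + 1/(-3342 + (-3 + 7688 - 16368)) = 9829 + 1/(-3342 - 8683) = 9829 + 1/(-12025) = 9829 - 1/12025 = 118193724/12025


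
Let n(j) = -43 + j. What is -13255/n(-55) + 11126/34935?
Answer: 464153773/3423630 ≈ 135.57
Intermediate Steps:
-13255/n(-55) + 11126/34935 = -13255/(-43 - 55) + 11126/34935 = -13255/(-98) + 11126*(1/34935) = -13255*(-1/98) + 11126/34935 = 13255/98 + 11126/34935 = 464153773/3423630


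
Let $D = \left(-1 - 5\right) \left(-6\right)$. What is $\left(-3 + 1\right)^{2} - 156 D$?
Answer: $-5612$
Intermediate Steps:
$D = 36$ ($D = \left(-6\right) \left(-6\right) = 36$)
$\left(-3 + 1\right)^{2} - 156 D = \left(-3 + 1\right)^{2} - 5616 = \left(-2\right)^{2} - 5616 = 4 - 5616 = -5612$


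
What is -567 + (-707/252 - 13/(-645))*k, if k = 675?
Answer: -420909/172 ≈ -2447.1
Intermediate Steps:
-567 + (-707/252 - 13/(-645))*k = -567 + (-707/252 - 13/(-645))*675 = -567 + (-707*1/252 - 13*(-1/645))*675 = -567 + (-101/36 + 13/645)*675 = -567 - 21559/7740*675 = -567 - 323385/172 = -420909/172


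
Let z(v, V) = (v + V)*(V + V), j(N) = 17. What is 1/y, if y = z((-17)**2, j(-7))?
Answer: 1/10404 ≈ 9.6117e-5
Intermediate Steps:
z(v, V) = 2*V*(V + v) (z(v, V) = (V + v)*(2*V) = 2*V*(V + v))
y = 10404 (y = 2*17*(17 + (-17)**2) = 2*17*(17 + 289) = 2*17*306 = 10404)
1/y = 1/10404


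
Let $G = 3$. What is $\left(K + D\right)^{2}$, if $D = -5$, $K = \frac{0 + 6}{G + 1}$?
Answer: $\frac{49}{4} \approx 12.25$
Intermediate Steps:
$K = \frac{3}{2}$ ($K = \frac{0 + 6}{3 + 1} = \frac{6}{4} = 6 \cdot \frac{1}{4} = \frac{3}{2} \approx 1.5$)
$\left(K + D\right)^{2} = \left(\frac{3}{2} - 5\right)^{2} = \left(- \frac{7}{2}\right)^{2} = \frac{49}{4}$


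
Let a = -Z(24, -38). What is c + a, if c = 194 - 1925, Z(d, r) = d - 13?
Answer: -1742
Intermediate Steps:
Z(d, r) = -13 + d
c = -1731
a = -11 (a = -(-13 + 24) = -1*11 = -11)
c + a = -1731 - 11 = -1742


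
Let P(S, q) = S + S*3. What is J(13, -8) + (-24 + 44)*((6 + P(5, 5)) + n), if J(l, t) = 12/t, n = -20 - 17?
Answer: -443/2 ≈ -221.50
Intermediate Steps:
n = -37
P(S, q) = 4*S (P(S, q) = S + 3*S = 4*S)
J(13, -8) + (-24 + 44)*((6 + P(5, 5)) + n) = 12/(-8) + (-24 + 44)*((6 + 4*5) - 37) = 12*(-⅛) + 20*((6 + 20) - 37) = -3/2 + 20*(26 - 37) = -3/2 + 20*(-11) = -3/2 - 220 = -443/2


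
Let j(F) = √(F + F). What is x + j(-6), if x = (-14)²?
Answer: 196 + 2*I*√3 ≈ 196.0 + 3.4641*I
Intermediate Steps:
j(F) = √2*√F (j(F) = √(2*F) = √2*√F)
x = 196
x + j(-6) = 196 + √2*√(-6) = 196 + √2*(I*√6) = 196 + 2*I*√3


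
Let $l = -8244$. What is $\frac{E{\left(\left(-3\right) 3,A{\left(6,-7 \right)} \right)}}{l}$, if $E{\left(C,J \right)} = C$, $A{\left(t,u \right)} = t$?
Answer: $\frac{1}{916} \approx 0.0010917$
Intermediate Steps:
$\frac{E{\left(\left(-3\right) 3,A{\left(6,-7 \right)} \right)}}{l} = \frac{\left(-3\right) 3}{-8244} = \left(-9\right) \left(- \frac{1}{8244}\right) = \frac{1}{916}$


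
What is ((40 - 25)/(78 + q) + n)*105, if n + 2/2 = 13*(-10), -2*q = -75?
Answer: -151155/11 ≈ -13741.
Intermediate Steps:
q = 75/2 (q = -½*(-75) = 75/2 ≈ 37.500)
n = -131 (n = -1 + 13*(-10) = -1 - 130 = -131)
((40 - 25)/(78 + q) + n)*105 = ((40 - 25)/(78 + 75/2) - 131)*105 = (15/(231/2) - 131)*105 = (15*(2/231) - 131)*105 = (10/77 - 131)*105 = -10077/77*105 = -151155/11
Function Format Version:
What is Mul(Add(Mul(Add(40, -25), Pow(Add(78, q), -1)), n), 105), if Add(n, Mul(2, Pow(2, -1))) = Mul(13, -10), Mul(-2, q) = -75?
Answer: Rational(-151155, 11) ≈ -13741.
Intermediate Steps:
q = Rational(75, 2) (q = Mul(Rational(-1, 2), -75) = Rational(75, 2) ≈ 37.500)
n = -131 (n = Add(-1, Mul(13, -10)) = Add(-1, -130) = -131)
Mul(Add(Mul(Add(40, -25), Pow(Add(78, q), -1)), n), 105) = Mul(Add(Mul(Add(40, -25), Pow(Add(78, Rational(75, 2)), -1)), -131), 105) = Mul(Add(Mul(15, Pow(Rational(231, 2), -1)), -131), 105) = Mul(Add(Mul(15, Rational(2, 231)), -131), 105) = Mul(Add(Rational(10, 77), -131), 105) = Mul(Rational(-10077, 77), 105) = Rational(-151155, 11)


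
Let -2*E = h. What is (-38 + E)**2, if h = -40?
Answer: 324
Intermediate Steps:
E = 20 (E = -1/2*(-40) = 20)
(-38 + E)**2 = (-38 + 20)**2 = (-18)**2 = 324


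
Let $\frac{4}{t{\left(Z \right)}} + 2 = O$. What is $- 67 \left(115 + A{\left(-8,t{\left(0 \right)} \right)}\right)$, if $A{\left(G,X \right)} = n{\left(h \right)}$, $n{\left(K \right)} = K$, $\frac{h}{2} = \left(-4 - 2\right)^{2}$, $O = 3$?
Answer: $-12529$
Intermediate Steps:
$h = 72$ ($h = 2 \left(-4 - 2\right)^{2} = 2 \left(-6\right)^{2} = 2 \cdot 36 = 72$)
$t{\left(Z \right)} = 4$ ($t{\left(Z \right)} = \frac{4}{-2 + 3} = \frac{4}{1} = 4 \cdot 1 = 4$)
$A{\left(G,X \right)} = 72$
$- 67 \left(115 + A{\left(-8,t{\left(0 \right)} \right)}\right) = - 67 \left(115 + 72\right) = \left(-67\right) 187 = -12529$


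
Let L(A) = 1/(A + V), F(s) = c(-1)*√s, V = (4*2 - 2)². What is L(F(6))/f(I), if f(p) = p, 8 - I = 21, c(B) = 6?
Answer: -1/390 + √6/2340 ≈ -0.0015173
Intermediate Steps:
I = -13 (I = 8 - 1*21 = 8 - 21 = -13)
V = 36 (V = (8 - 2)² = 6² = 36)
F(s) = 6*√s
L(A) = 1/(36 + A) (L(A) = 1/(A + 36) = 1/(36 + A))
L(F(6))/f(I) = 1/((36 + 6*√6)*(-13)) = -1/13/(36 + 6*√6) = -1/(13*(36 + 6*√6))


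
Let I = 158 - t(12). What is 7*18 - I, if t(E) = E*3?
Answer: 4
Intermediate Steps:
t(E) = 3*E
I = 122 (I = 158 - 3*12 = 158 - 1*36 = 158 - 36 = 122)
7*18 - I = 7*18 - 1*122 = 126 - 122 = 4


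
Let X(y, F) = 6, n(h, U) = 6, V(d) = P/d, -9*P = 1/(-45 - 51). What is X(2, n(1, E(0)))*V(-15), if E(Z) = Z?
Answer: -1/2160 ≈ -0.00046296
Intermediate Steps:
P = 1/864 (P = -1/(9*(-45 - 51)) = -1/9/(-96) = -1/9*(-1/96) = 1/864 ≈ 0.0011574)
V(d) = 1/(864*d)
X(2, n(1, E(0)))*V(-15) = 6*((1/864)/(-15)) = 6*((1/864)*(-1/15)) = 6*(-1/12960) = -1/2160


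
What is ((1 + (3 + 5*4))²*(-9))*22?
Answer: -114048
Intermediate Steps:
((1 + (3 + 5*4))²*(-9))*22 = ((1 + (3 + 20))²*(-9))*22 = ((1 + 23)²*(-9))*22 = (24²*(-9))*22 = (576*(-9))*22 = -5184*22 = -114048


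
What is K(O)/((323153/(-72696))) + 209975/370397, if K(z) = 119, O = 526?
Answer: -184493247409/7040876573 ≈ -26.203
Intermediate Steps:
K(O)/((323153/(-72696))) + 209975/370397 = 119/((323153/(-72696))) + 209975/370397 = 119/((323153*(-1/72696))) + 209975*(1/370397) = 119/(-323153/72696) + 209975/370397 = 119*(-72696/323153) + 209975/370397 = -508872/19009 + 209975/370397 = -184493247409/7040876573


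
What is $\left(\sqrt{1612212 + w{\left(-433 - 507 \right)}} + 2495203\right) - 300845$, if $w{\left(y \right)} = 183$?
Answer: $2194358 + 3 \sqrt{179155} \approx 2.1956 \cdot 10^{6}$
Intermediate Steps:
$\left(\sqrt{1612212 + w{\left(-433 - 507 \right)}} + 2495203\right) - 300845 = \left(\sqrt{1612212 + 183} + 2495203\right) - 300845 = \left(\sqrt{1612395} + 2495203\right) - 300845 = \left(3 \sqrt{179155} + 2495203\right) - 300845 = \left(2495203 + 3 \sqrt{179155}\right) - 300845 = 2194358 + 3 \sqrt{179155}$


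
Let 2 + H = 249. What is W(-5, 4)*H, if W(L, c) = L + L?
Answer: -2470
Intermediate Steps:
W(L, c) = 2*L
H = 247 (H = -2 + 249 = 247)
W(-5, 4)*H = (2*(-5))*247 = -10*247 = -2470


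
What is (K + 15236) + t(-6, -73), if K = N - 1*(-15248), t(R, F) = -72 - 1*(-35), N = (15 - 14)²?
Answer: 30448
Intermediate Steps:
N = 1 (N = 1² = 1)
t(R, F) = -37 (t(R, F) = -72 + 35 = -37)
K = 15249 (K = 1 - 1*(-15248) = 1 + 15248 = 15249)
(K + 15236) + t(-6, -73) = (15249 + 15236) - 37 = 30485 - 37 = 30448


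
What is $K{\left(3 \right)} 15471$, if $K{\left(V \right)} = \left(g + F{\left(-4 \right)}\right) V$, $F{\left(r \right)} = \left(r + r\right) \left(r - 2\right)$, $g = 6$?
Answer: $2506302$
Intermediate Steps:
$F{\left(r \right)} = 2 r \left(-2 + r\right)$
$K{\left(V \right)} = 54 V$ ($K{\left(V \right)} = \left(6 + 2 \left(-4\right) \left(-2 - 4\right)\right) V = \left(6 + 2 \left(-4\right) \left(-6\right)\right) V = \left(6 + 48\right) V = 54 V$)
$K{\left(3 \right)} 15471 = 54 \cdot 3 \cdot 15471 = 162 \cdot 15471 = 2506302$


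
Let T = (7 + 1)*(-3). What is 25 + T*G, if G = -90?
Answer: 2185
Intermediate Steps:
T = -24 (T = 8*(-3) = -24)
25 + T*G = 25 - 24*(-90) = 25 + 2160 = 2185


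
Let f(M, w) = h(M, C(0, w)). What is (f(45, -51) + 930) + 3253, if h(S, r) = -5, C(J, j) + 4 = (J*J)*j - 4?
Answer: 4178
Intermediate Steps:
C(J, j) = -8 + j*J² (C(J, j) = -4 + ((J*J)*j - 4) = -4 + (J²*j - 4) = -4 + (j*J² - 4) = -4 + (-4 + j*J²) = -8 + j*J²)
f(M, w) = -5
(f(45, -51) + 930) + 3253 = (-5 + 930) + 3253 = 925 + 3253 = 4178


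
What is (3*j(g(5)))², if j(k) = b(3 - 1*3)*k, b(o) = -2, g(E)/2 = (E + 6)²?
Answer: 2108304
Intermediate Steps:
g(E) = 2*(6 + E)² (g(E) = 2*(E + 6)² = 2*(6 + E)²)
j(k) = -2*k
(3*j(g(5)))² = (3*(-4*(6 + 5)²))² = (3*(-4*11²))² = (3*(-4*121))² = (3*(-2*242))² = (3*(-484))² = (-1452)² = 2108304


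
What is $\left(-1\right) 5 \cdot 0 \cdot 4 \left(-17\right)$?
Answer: $0$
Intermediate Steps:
$\left(-1\right) 5 \cdot 0 \cdot 4 \left(-17\right) = \left(-5\right) 0 \left(-17\right) = 0 \left(-17\right) = 0$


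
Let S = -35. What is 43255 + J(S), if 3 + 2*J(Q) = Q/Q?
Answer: 43254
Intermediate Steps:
J(Q) = -1 (J(Q) = -3/2 + (Q/Q)/2 = -3/2 + (½)*1 = -3/2 + ½ = -1)
43255 + J(S) = 43255 - 1 = 43254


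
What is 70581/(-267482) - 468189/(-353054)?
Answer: 25078306431/23608897507 ≈ 1.0622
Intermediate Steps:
70581/(-267482) - 468189/(-353054) = 70581*(-1/267482) - 468189*(-1/353054) = -70581/267482 + 468189/353054 = 25078306431/23608897507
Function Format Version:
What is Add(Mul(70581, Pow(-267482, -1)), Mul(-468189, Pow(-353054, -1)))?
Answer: Rational(25078306431, 23608897507) ≈ 1.0622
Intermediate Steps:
Add(Mul(70581, Pow(-267482, -1)), Mul(-468189, Pow(-353054, -1))) = Add(Mul(70581, Rational(-1, 267482)), Mul(-468189, Rational(-1, 353054))) = Add(Rational(-70581, 267482), Rational(468189, 353054)) = Rational(25078306431, 23608897507)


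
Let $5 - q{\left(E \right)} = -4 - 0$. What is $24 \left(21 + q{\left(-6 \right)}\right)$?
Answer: $720$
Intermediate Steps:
$q{\left(E \right)} = 9$ ($q{\left(E \right)} = 5 - \left(-4 - 0\right) = 5 - \left(-4 + 0\right) = 5 - -4 = 5 + 4 = 9$)
$24 \left(21 + q{\left(-6 \right)}\right) = 24 \left(21 + 9\right) = 24 \cdot 30 = 720$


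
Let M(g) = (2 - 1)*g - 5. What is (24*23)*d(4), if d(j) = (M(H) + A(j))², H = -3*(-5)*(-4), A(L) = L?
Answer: 2053992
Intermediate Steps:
H = -60 (H = 15*(-4) = -60)
M(g) = -5 + g (M(g) = 1*g - 5 = g - 5 = -5 + g)
d(j) = (-65 + j)² (d(j) = ((-5 - 60) + j)² = (-65 + j)²)
(24*23)*d(4) = (24*23)*(-65 + 4)² = 552*(-61)² = 552*3721 = 2053992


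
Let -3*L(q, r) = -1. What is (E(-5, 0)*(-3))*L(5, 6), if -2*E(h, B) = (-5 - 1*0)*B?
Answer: 0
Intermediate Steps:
E(h, B) = 5*B/2 (E(h, B) = -(-5 - 1*0)*B/2 = -(-5 + 0)*B/2 = -(-5)*B/2 = 5*B/2)
L(q, r) = 1/3 (L(q, r) = -1/3*(-1) = 1/3)
(E(-5, 0)*(-3))*L(5, 6) = (((5/2)*0)*(-3))*(1/3) = (0*(-3))*(1/3) = 0*(1/3) = 0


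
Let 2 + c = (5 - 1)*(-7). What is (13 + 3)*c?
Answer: -480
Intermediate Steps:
c = -30 (c = -2 + (5 - 1)*(-7) = -2 + 4*(-7) = -2 - 28 = -30)
(13 + 3)*c = (13 + 3)*(-30) = 16*(-30) = -480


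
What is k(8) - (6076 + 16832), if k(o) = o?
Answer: -22900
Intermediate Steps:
k(8) - (6076 + 16832) = 8 - (6076 + 16832) = 8 - 1*22908 = 8 - 22908 = -22900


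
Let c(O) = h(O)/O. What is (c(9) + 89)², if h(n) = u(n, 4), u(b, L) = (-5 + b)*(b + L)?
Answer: 727609/81 ≈ 8982.8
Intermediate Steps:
u(b, L) = (-5 + b)*(L + b)
h(n) = -20 + n² - n (h(n) = n² - 5*4 - 5*n + 4*n = n² - 20 - 5*n + 4*n = -20 + n² - n)
c(O) = (-20 + O² - O)/O
(c(9) + 89)² = ((-1 + 9 - 20/9) + 89)² = (52/9 + 89)² = (853/9)² = 727609/81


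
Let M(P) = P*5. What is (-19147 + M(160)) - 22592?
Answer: -40939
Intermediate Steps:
M(P) = 5*P
(-19147 + M(160)) - 22592 = (-19147 + 5*160) - 22592 = (-19147 + 800) - 22592 = -18347 - 22592 = -40939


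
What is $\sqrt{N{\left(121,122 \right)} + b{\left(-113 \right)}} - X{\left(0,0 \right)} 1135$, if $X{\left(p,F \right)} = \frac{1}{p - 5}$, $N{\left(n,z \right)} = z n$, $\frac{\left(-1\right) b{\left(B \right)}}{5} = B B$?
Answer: $227 + i \sqrt{49083} \approx 227.0 + 221.55 i$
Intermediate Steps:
$b{\left(B \right)} = - 5 B^{2}$ ($b{\left(B \right)} = - 5 B B = - 5 B^{2}$)
$N{\left(n,z \right)} = n z$
$X{\left(p,F \right)} = \frac{1}{-5 + p}$
$\sqrt{N{\left(121,122 \right)} + b{\left(-113 \right)}} - X{\left(0,0 \right)} 1135 = \sqrt{121 \cdot 122 - 5 \left(-113\right)^{2}} - \frac{1}{-5 + 0} \cdot 1135 = \sqrt{14762 - 63845} - \frac{1}{-5} \cdot 1135 = \sqrt{14762 - 63845} - \left(- \frac{1}{5}\right) 1135 = \sqrt{-49083} - -227 = i \sqrt{49083} + 227 = 227 + i \sqrt{49083}$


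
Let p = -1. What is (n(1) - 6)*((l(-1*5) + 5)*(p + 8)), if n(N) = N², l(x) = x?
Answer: 0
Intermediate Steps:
(n(1) - 6)*((l(-1*5) + 5)*(p + 8)) = (1² - 6)*((-1*5 + 5)*(-1 + 8)) = (1 - 6)*((-5 + 5)*7) = -0*7 = -5*0 = 0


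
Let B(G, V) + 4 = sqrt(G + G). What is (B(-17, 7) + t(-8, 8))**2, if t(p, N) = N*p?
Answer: (68 - I*sqrt(34))**2 ≈ 4590.0 - 793.01*I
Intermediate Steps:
B(G, V) = -4 + sqrt(2)*sqrt(G) (B(G, V) = -4 + sqrt(G + G) = -4 + sqrt(2*G) = -4 + sqrt(2)*sqrt(G))
(B(-17, 7) + t(-8, 8))**2 = ((-4 + sqrt(2)*sqrt(-17)) + 8*(-8))**2 = ((-4 + sqrt(2)*(I*sqrt(17))) - 64)**2 = ((-4 + I*sqrt(34)) - 64)**2 = (-68 + I*sqrt(34))**2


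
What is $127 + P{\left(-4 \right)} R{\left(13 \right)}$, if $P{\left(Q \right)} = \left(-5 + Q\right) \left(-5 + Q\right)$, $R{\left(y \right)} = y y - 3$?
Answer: $13573$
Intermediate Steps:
$R{\left(y \right)} = -3 + y^{2}$ ($R{\left(y \right)} = y^{2} - 3 = -3 + y^{2}$)
$P{\left(Q \right)} = \left(-5 + Q\right)^{2}$
$127 + P{\left(-4 \right)} R{\left(13 \right)} = 127 + \left(-5 - 4\right)^{2} \left(-3 + 13^{2}\right) = 127 + \left(-9\right)^{2} \left(-3 + 169\right) = 127 + 81 \cdot 166 = 127 + 13446 = 13573$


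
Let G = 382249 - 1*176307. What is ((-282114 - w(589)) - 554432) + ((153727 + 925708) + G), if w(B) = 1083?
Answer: 447748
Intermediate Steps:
G = 205942 (G = 382249 - 176307 = 205942)
((-282114 - w(589)) - 554432) + ((153727 + 925708) + G) = ((-282114 - 1*1083) - 554432) + ((153727 + 925708) + 205942) = ((-282114 - 1083) - 554432) + (1079435 + 205942) = (-283197 - 554432) + 1285377 = -837629 + 1285377 = 447748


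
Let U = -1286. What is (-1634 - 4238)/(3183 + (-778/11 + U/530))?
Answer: -8558440/4532601 ≈ -1.8882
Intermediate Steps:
(-1634 - 4238)/(3183 + (-778/11 + U/530)) = (-1634 - 4238)/(3183 + (-778/11 - 1286/530)) = -5872/(3183 + (-778*1/11 - 1286*1/530)) = -5872/(3183 + (-778/11 - 643/265)) = -5872/(3183 - 213243/2915) = -5872/9065202/2915 = -5872*2915/9065202 = -8558440/4532601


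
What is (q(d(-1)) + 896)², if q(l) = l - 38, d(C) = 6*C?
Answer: 725904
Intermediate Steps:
q(l) = -38 + l
(q(d(-1)) + 896)² = ((-38 + 6*(-1)) + 896)² = ((-38 - 6) + 896)² = (-44 + 896)² = 852² = 725904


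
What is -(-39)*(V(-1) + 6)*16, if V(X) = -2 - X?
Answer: 3120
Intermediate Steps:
-(-39)*(V(-1) + 6)*16 = -(-39)*((-2 - 1*(-1)) + 6)*16 = -(-39)*((-2 + 1) + 6)*16 = -(-39)*(-1 + 6)*16 = -(-39)*5*16 = -13*(-15)*16 = 195*16 = 3120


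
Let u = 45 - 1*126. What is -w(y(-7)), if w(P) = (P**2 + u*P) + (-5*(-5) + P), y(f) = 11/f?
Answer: -7506/49 ≈ -153.18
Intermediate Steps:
u = -81 (u = 45 - 126 = -81)
w(P) = 25 + P**2 - 80*P (w(P) = (P**2 - 81*P) + (-5*(-5) + P) = (P**2 - 81*P) + (25 + P) = 25 + P**2 - 80*P)
-w(y(-7)) = -(25 + (11/(-7))**2 - 880/(-7)) = -(25 + (11*(-1/7))**2 - 880*(-1)/7) = -(25 + (-11/7)**2 - 80*(-11/7)) = -(25 + 121/49 + 880/7) = -1*7506/49 = -7506/49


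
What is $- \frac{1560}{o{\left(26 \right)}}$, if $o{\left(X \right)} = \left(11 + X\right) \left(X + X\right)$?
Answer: $- \frac{30}{37} \approx -0.81081$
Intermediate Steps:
$o{\left(X \right)} = 2 X \left(11 + X\right)$ ($o{\left(X \right)} = \left(11 + X\right) 2 X = 2 X \left(11 + X\right)$)
$- \frac{1560}{o{\left(26 \right)}} = - \frac{1560}{2 \cdot 26 \left(11 + 26\right)} = - \frac{1560}{2 \cdot 26 \cdot 37} = - \frac{1560}{1924} = \left(-1560\right) \frac{1}{1924} = - \frac{30}{37}$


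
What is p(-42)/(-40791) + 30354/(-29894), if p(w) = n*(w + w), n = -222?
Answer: -299272221/203234359 ≈ -1.4725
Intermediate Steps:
p(w) = -444*w (p(w) = -222*(w + w) = -444*w)
p(-42)/(-40791) + 30354/(-29894) = -444*(-42)/(-40791) + 30354/(-29894) = 18648*(-1/40791) + 30354*(-1/29894) = -6216/13597 - 15177/14947 = -299272221/203234359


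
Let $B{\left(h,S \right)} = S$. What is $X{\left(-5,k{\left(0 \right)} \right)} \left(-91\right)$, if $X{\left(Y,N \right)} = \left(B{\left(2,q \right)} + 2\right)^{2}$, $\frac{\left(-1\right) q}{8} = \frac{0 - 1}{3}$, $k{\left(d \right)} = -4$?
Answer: $- \frac{17836}{9} \approx -1981.8$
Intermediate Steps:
$q = \frac{8}{3}$ ($q = - 8 \frac{0 - 1}{3} = - 8 \left(0 - 1\right) \frac{1}{3} = - 8 \left(\left(-1\right) \frac{1}{3}\right) = \left(-8\right) \left(- \frac{1}{3}\right) = \frac{8}{3} \approx 2.6667$)
$X{\left(Y,N \right)} = \frac{196}{9}$ ($X{\left(Y,N \right)} = \left(\frac{8}{3} + 2\right)^{2} = \left(\frac{14}{3}\right)^{2} = \frac{196}{9}$)
$X{\left(-5,k{\left(0 \right)} \right)} \left(-91\right) = \frac{196}{9} \left(-91\right) = - \frac{17836}{9}$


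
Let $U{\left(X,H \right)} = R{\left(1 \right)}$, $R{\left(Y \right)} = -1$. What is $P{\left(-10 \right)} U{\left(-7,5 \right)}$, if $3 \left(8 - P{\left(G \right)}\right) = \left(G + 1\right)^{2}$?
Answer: $19$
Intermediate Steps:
$P{\left(G \right)} = 8 - \frac{\left(1 + G\right)^{2}}{3}$ ($P{\left(G \right)} = 8 - \frac{\left(G + 1\right)^{2}}{3} = 8 - \frac{\left(1 + G\right)^{2}}{3}$)
$U{\left(X,H \right)} = -1$
$P{\left(-10 \right)} U{\left(-7,5 \right)} = \left(8 - \frac{\left(1 - 10\right)^{2}}{3}\right) \left(-1\right) = \left(8 - \frac{\left(-9\right)^{2}}{3}\right) \left(-1\right) = \left(8 - 27\right) \left(-1\right) = \left(-19\right) \left(-1\right) = 19$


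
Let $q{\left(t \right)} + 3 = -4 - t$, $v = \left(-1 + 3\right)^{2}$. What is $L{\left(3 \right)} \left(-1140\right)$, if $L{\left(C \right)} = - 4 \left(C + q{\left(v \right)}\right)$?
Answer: $-36480$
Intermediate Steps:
$v = 4$ ($v = 2^{2} = 4$)
$q{\left(t \right)} = -7 - t$ ($q{\left(t \right)} = -3 - \left(4 + t\right) = -7 - t$)
$L{\left(C \right)} = 44 - 4 C$ ($L{\left(C \right)} = - 4 \left(C - 11\right) = - 4 \left(-11 + C\right) = 44 - 4 C$)
$L{\left(3 \right)} \left(-1140\right) = \left(44 - 12\right) \left(-1140\right) = 32 \left(-1140\right) = -36480$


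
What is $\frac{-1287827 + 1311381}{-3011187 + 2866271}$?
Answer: $- \frac{11777}{72458} \approx -0.16254$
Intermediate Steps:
$\frac{-1287827 + 1311381}{-3011187 + 2866271} = \frac{23554}{-144916} = 23554 \left(- \frac{1}{144916}\right) = - \frac{11777}{72458}$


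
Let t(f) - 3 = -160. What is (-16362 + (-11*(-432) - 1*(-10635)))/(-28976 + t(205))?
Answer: 25/747 ≈ 0.033467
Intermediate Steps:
t(f) = -157 (t(f) = 3 - 160 = -157)
(-16362 + (-11*(-432) - 1*(-10635)))/(-28976 + t(205)) = (-16362 + (-11*(-432) - 1*(-10635)))/(-28976 - 157) = (-16362 + (4752 + 10635))/(-29133) = (-16362 + 15387)*(-1/29133) = -975*(-1/29133) = 25/747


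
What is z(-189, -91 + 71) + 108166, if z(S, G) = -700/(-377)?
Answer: 40779282/377 ≈ 1.0817e+5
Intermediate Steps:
z(S, G) = 700/377 (z(S, G) = -700*(-1/377) = 700/377)
z(-189, -91 + 71) + 108166 = 700/377 + 108166 = 40779282/377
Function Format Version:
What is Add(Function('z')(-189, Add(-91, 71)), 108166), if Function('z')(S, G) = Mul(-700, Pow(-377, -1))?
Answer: Rational(40779282, 377) ≈ 1.0817e+5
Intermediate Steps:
Function('z')(S, G) = Rational(700, 377) (Function('z')(S, G) = Mul(-700, Rational(-1, 377)) = Rational(700, 377))
Add(Function('z')(-189, Add(-91, 71)), 108166) = Add(Rational(700, 377), 108166) = Rational(40779282, 377)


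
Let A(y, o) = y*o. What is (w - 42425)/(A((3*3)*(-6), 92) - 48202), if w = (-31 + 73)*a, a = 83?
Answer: 38939/53170 ≈ 0.73235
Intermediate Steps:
A(y, o) = o*y
w = 3486 (w = (-31 + 73)*83 = 42*83 = 3486)
(w - 42425)/(A((3*3)*(-6), 92) - 48202) = (3486 - 42425)/(92*((3*3)*(-6)) - 48202) = -38939/(92*(9*(-6)) - 48202) = -38939/(92*(-54) - 48202) = -38939/(-4968 - 48202) = -38939/(-53170) = -38939*(-1/53170) = 38939/53170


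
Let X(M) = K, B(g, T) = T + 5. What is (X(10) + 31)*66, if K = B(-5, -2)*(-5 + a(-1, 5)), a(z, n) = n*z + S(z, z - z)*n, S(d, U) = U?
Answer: 66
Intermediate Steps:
B(g, T) = 5 + T
a(z, n) = n*z (a(z, n) = n*z + (z - z)*n = n*z + 0*n = n*z + 0 = n*z)
K = -30 (K = (5 - 2)*(-5 + 5*(-1)) = 3*(-5 - 5) = 3*(-10) = -30)
X(M) = -30
(X(10) + 31)*66 = (-30 + 31)*66 = 1*66 = 66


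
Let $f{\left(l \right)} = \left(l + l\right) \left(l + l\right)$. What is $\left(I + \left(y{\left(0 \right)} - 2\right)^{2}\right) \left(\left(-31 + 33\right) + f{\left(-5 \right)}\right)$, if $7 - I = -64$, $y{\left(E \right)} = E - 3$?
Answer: $9792$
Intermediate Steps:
$y{\left(E \right)} = -3 + E$ ($y{\left(E \right)} = E - 3 = -3 + E$)
$f{\left(l \right)} = 4 l^{2}$ ($f{\left(l \right)} = 2 l 2 l = 4 l^{2}$)
$I = 71$ ($I = 7 - -64 = 7 + 64 = 71$)
$\left(I + \left(y{\left(0 \right)} - 2\right)^{2}\right) \left(\left(-31 + 33\right) + f{\left(-5 \right)}\right) = \left(71 + \left(\left(-3 + 0\right) - 2\right)^{2}\right) \left(\left(-31 + 33\right) + 4 \left(-5\right)^{2}\right) = \left(71 + \left(-3 - 2\right)^{2}\right) \left(2 + 4 \cdot 25\right) = \left(71 + \left(-5\right)^{2}\right) \left(2 + 100\right) = \left(71 + 25\right) 102 = 96 \cdot 102 = 9792$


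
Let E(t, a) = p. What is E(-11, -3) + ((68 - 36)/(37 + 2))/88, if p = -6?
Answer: -2570/429 ≈ -5.9907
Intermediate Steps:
E(t, a) = -6
E(-11, -3) + ((68 - 36)/(37 + 2))/88 = -6 + ((68 - 36)/(37 + 2))/88 = -6 + (32/39)*(1/88) = -6 + 4/429 = -2570/429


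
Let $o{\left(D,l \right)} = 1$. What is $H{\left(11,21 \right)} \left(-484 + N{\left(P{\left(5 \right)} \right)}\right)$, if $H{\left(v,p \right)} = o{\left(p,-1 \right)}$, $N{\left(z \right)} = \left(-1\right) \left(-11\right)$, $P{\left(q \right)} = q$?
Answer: $-473$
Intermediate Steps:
$N{\left(z \right)} = 11$
$H{\left(v,p \right)} = 1$
$H{\left(11,21 \right)} \left(-484 + N{\left(P{\left(5 \right)} \right)}\right) = 1 \left(-484 + 11\right) = 1 \left(-473\right) = -473$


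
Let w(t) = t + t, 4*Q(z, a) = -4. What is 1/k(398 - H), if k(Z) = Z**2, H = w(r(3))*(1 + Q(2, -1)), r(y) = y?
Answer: 1/158404 ≈ 6.3130e-6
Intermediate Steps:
Q(z, a) = -1 (Q(z, a) = (1/4)*(-4) = -1)
w(t) = 2*t
H = 0 (H = (2*3)*(1 - 1) = 6*0 = 0)
1/k(398 - H) = 1/((398 - 1*0)**2) = 1/((398 + 0)**2) = 1/(398**2) = 1/158404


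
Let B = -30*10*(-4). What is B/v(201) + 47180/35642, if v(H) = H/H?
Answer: 21408790/17821 ≈ 1201.3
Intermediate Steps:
B = 1200 (B = -300*(-4) = 1200)
v(H) = 1
B/v(201) + 47180/35642 = 1200/1 + 47180/35642 = 1200*1 + 47180*(1/35642) = 1200 + 23590/17821 = 21408790/17821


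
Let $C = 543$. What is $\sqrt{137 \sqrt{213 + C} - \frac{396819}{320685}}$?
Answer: $\frac{\sqrt{-14139322335 + 9392616722550 \sqrt{21}}}{106895} \approx 61.365$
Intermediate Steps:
$\sqrt{137 \sqrt{213 + C} - \frac{396819}{320685}} = \sqrt{137 \sqrt{213 + 543} - \frac{396819}{320685}} = \sqrt{137 \sqrt{756} - \frac{132273}{106895}} = \sqrt{137 \cdot 6 \sqrt{21} - \frac{132273}{106895}} = \sqrt{822 \sqrt{21} - \frac{132273}{106895}} = \sqrt{- \frac{132273}{106895} + 822 \sqrt{21}}$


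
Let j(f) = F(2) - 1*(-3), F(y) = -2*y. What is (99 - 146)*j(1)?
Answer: 47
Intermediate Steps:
j(f) = -1 (j(f) = -2*2 - 1*(-3) = -4 + 3 = -1)
(99 - 146)*j(1) = (99 - 146)*(-1) = -47*(-1) = 47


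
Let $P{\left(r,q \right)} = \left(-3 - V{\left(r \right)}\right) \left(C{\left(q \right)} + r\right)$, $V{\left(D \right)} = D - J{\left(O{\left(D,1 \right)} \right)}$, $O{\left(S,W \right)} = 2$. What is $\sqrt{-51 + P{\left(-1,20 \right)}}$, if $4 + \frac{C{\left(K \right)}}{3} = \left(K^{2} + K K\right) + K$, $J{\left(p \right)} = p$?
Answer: $i \sqrt{51} \approx 7.1414 i$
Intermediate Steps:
$C{\left(K \right)} = -12 + 3 K + 6 K^{2}$ ($C{\left(K \right)} = -12 + 3 \left(\left(K^{2} + K K\right) + K\right) = -12 + 3 \left(\left(K^{2} + K^{2}\right) + K\right) = -12 + 3 \left(2 K^{2} + K\right) = -12 + 3 \left(K + 2 K^{2}\right) = -12 + \left(3 K + 6 K^{2}\right) = -12 + 3 K + 6 K^{2}$)
$V{\left(D \right)} = -2 + D$ ($V{\left(D \right)} = D - 2 = -2 + D$)
$P{\left(r,q \right)} = \left(-1 - r\right) \left(-12 + r + 3 q + 6 q^{2}\right)$ ($P{\left(r,q \right)} = \left(-3 - \left(-2 + r\right)\right) \left(\left(-12 + 3 q + 6 q^{2}\right) + r\right) = \left(-3 - \left(-2 + r\right)\right) \left(-12 + r + 3 q + 6 q^{2}\right) = \left(-1 - r\right) \left(-12 + r + 3 q + 6 q^{2}\right)$)
$\sqrt{-51 + P{\left(-1,20 \right)}} = \sqrt{-51 - \left(60 - 60\right)} = \sqrt{-51 - \left(2400 - 2400\right)} = \sqrt{-51 - 0} = \sqrt{-51 + 0} = \sqrt{-51} = i \sqrt{51}$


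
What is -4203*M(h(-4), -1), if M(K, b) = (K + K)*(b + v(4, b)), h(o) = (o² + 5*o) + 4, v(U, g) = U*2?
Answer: 0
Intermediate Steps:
v(U, g) = 2*U
h(o) = 4 + o² + 5*o
M(K, b) = 2*K*(8 + b) (M(K, b) = (K + K)*(b + 2*4) = (2*K)*(b + 8) = (2*K)*(8 + b) = 2*K*(8 + b))
-4203*M(h(-4), -1) = -8406*(4 + (-4)² + 5*(-4))*(8 - 1) = -8406*(4 + 16 - 20)*7 = -8406*0*7 = -4203*0 = 0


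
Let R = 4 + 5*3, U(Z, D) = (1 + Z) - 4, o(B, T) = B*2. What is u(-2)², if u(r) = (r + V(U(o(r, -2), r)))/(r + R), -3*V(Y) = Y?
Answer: 1/2601 ≈ 0.00038447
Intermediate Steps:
o(B, T) = 2*B
U(Z, D) = -3 + Z
V(Y) = -Y/3
R = 19 (R = 4 + 15 = 19)
u(r) = (1 + r/3)/(19 + r) (u(r) = (r - (-3 + 2*r)/3)/(r + 19) = (r + (1 - 2*r/3))/(19 + r) = (1 + r/3)/(19 + r))
u(-2)² = ((3 - 2)/(3*(19 - 2)))² = ((⅓)*1/17)² = ((⅓)*(1/17)*1)² = (1/51)² = 1/2601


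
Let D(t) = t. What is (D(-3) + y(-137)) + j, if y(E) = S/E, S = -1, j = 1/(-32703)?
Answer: -13408367/4480311 ≈ -2.9927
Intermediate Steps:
j = -1/32703 ≈ -3.0578e-5
y(E) = -1/E
(D(-3) + y(-137)) + j = (-3 - 1/(-137)) - 1/32703 = (-3 - 1*(-1/137)) - 1/32703 = (-3 + 1/137) - 1/32703 = -410/137 - 1/32703 = -13408367/4480311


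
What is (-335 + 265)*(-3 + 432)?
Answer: -30030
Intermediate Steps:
(-335 + 265)*(-3 + 432) = -70*429 = -30030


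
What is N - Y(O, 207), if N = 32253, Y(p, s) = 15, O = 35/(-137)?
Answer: 32238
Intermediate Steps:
O = -35/137 (O = 35*(-1/137) = -35/137 ≈ -0.25547)
N - Y(O, 207) = 32253 - 1*15 = 32253 - 15 = 32238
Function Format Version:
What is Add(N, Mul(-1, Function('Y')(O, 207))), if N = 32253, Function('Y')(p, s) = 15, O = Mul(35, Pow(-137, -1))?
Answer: 32238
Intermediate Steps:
O = Rational(-35, 137) (O = Mul(35, Rational(-1, 137)) = Rational(-35, 137) ≈ -0.25547)
Add(N, Mul(-1, Function('Y')(O, 207))) = Add(32253, Mul(-1, 15)) = Add(32253, -15) = 32238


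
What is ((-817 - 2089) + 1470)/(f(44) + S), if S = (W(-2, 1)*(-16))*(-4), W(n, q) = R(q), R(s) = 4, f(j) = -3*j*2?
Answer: 359/2 ≈ 179.50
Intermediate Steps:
f(j) = -6*j
W(n, q) = 4
S = 256 (S = (4*(-16))*(-4) = -64*(-4) = 256)
((-817 - 2089) + 1470)/(f(44) + S) = ((-817 - 2089) + 1470)/(-6*44 + 256) = (-2906 + 1470)/(-264 + 256) = -1436/(-8) = -1436*(-1/8) = 359/2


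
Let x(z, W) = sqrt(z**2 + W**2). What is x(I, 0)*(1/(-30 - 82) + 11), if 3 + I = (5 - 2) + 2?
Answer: 1231/56 ≈ 21.982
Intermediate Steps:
I = 2 (I = -3 + ((5 - 2) + 2) = -3 + (3 + 2) = -3 + 5 = 2)
x(z, W) = sqrt(W**2 + z**2)
x(I, 0)*(1/(-30 - 82) + 11) = sqrt(0**2 + 2**2)*(1/(-30 - 82) + 11) = sqrt(0 + 4)*(1/(-112) + 11) = sqrt(4)*(-1/112 + 11) = 2*(1231/112) = 1231/56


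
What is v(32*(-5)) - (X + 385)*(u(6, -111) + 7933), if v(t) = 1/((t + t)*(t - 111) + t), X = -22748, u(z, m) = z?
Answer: 15367850021921/86560 ≈ 1.7754e+8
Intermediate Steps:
v(t) = 1/(t + 2*t*(-111 + t)) (v(t) = 1/((2*t)*(-111 + t) + t) = 1/(2*t*(-111 + t) + t) = 1/(t + 2*t*(-111 + t)))
v(32*(-5)) - (X + 385)*(u(6, -111) + 7933) = 1/(((32*(-5)))*(-221 + 2*(32*(-5)))) - (-22748 + 385)*(6 + 7933) = 1/((-160)*(-221 + 2*(-160))) - (-22363)*7939 = -1/(160*(-221 - 320)) - 1*(-177539857) = -1/160/(-541) + 177539857 = -1/160*(-1/541) + 177539857 = 1/86560 + 177539857 = 15367850021921/86560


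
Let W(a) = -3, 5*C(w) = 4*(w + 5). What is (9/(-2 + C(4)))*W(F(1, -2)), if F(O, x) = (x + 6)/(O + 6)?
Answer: -135/26 ≈ -5.1923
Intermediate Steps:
F(O, x) = (6 + x)/(6 + O)
C(w) = 4 + 4*w/5 (C(w) = (4*(w + 5))/5 = (4*(5 + w))/5 = (20 + 4*w)/5 = 4 + 4*w/5)
(9/(-2 + C(4)))*W(F(1, -2)) = (9/(-2 + (4 + (⅘)*4)))*(-3) = (9/(-2 + (4 + 16/5)))*(-3) = (9/(-2 + 36/5))*(-3) = (9/(26/5))*(-3) = (9*(5/26))*(-3) = (45/26)*(-3) = -135/26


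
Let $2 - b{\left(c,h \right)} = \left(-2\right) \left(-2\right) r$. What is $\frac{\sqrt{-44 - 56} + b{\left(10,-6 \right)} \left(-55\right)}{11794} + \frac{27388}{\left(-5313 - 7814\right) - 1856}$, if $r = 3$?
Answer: $- \frac{157386711}{88354751} + \frac{5 i}{5897} \approx -1.7813 + 0.00084789 i$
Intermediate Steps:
$b{\left(c,h \right)} = -10$ ($b{\left(c,h \right)} = 2 - \left(-2\right) \left(-2\right) 3 = 2 - 4 \cdot 3 = 2 - 12 = -10$)
$\frac{\sqrt{-44 - 56} + b{\left(10,-6 \right)} \left(-55\right)}{11794} + \frac{27388}{\left(-5313 - 7814\right) - 1856} = \frac{\sqrt{-44 - 56} - -550}{11794} + \frac{27388}{\left(-5313 - 7814\right) - 1856} = \left(\sqrt{-100} + 550\right) \frac{1}{11794} + \frac{27388}{-13127 - 1856} = \left(10 i + 550\right) \frac{1}{11794} + \frac{27388}{-14983} = \left(550 + 10 i\right) \frac{1}{11794} + 27388 \left(- \frac{1}{14983}\right) = \left(\frac{275}{5897} + \frac{5 i}{5897}\right) - \frac{27388}{14983} = - \frac{157386711}{88354751} + \frac{5 i}{5897}$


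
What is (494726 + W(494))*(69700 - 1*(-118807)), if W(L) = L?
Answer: 93352436540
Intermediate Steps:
(494726 + W(494))*(69700 - 1*(-118807)) = (494726 + 494)*(69700 - 1*(-118807)) = 495220*(69700 + 118807) = 495220*188507 = 93352436540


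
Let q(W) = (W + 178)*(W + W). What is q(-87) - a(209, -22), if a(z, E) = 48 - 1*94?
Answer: -15788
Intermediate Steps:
q(W) = 2*W*(178 + W) (q(W) = (178 + W)*(2*W) = 2*W*(178 + W))
a(z, E) = -46 (a(z, E) = 48 - 94 = -46)
q(-87) - a(209, -22) = 2*(-87)*(178 - 87) - 1*(-46) = 2*(-87)*91 + 46 = -15834 + 46 = -15788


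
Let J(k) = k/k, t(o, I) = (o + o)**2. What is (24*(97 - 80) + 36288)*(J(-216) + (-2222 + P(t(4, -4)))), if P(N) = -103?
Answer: -85281504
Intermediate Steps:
t(o, I) = 4*o**2 (t(o, I) = (2*o)**2 = 4*o**2)
J(k) = 1
(24*(97 - 80) + 36288)*(J(-216) + (-2222 + P(t(4, -4)))) = (24*(97 - 80) + 36288)*(1 + (-2222 - 103)) = (24*17 + 36288)*(1 - 2325) = (408 + 36288)*(-2324) = 36696*(-2324) = -85281504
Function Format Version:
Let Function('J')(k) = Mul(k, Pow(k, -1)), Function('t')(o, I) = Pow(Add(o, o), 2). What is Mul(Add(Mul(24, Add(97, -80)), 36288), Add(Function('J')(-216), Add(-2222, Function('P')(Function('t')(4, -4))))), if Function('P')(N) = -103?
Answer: -85281504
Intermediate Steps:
Function('t')(o, I) = Mul(4, Pow(o, 2)) (Function('t')(o, I) = Pow(Mul(2, o), 2) = Mul(4, Pow(o, 2)))
Function('J')(k) = 1
Mul(Add(Mul(24, Add(97, -80)), 36288), Add(Function('J')(-216), Add(-2222, Function('P')(Function('t')(4, -4))))) = Mul(Add(Mul(24, Add(97, -80)), 36288), Add(1, Add(-2222, -103))) = Mul(Add(Mul(24, 17), 36288), Add(1, -2325)) = Mul(Add(408, 36288), -2324) = Mul(36696, -2324) = -85281504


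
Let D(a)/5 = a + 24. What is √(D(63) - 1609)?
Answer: I*√1174 ≈ 34.264*I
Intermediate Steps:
D(a) = 120 + 5*a (D(a) = 5*(a + 24) = 5*(24 + a) = 120 + 5*a)
√(D(63) - 1609) = √((120 + 5*63) - 1609) = √((120 + 315) - 1609) = √(435 - 1609) = √(-1174) = I*√1174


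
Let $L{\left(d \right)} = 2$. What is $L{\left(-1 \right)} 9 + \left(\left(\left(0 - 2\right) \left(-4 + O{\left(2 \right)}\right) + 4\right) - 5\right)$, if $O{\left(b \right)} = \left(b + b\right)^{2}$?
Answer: $-7$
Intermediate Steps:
$O{\left(b \right)} = 4 b^{2}$ ($O{\left(b \right)} = \left(2 b\right)^{2} = 4 b^{2}$)
$L{\left(-1 \right)} 9 + \left(\left(\left(0 - 2\right) \left(-4 + O{\left(2 \right)}\right) + 4\right) - 5\right) = 2 \cdot 9 + \left(\left(\left(0 - 2\right) \left(-4 + 4 \cdot 2^{2}\right) + 4\right) - 5\right) = 18 + \left(\left(- 2 \left(-4 + 4 \cdot 4\right) + 4\right) - 5\right) = 18 + \left(\left(- 2 \left(-4 + 16\right) + 4\right) - 5\right) = 18 + \left(\left(\left(-2\right) 12 + 4\right) - 5\right) = 18 + \left(\left(-24 + 4\right) - 5\right) = 18 - 25 = -7$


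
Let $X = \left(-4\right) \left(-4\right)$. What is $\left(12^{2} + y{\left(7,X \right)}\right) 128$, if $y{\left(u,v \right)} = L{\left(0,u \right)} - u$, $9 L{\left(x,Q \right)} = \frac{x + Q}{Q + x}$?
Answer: $\frac{157952}{9} \approx 17550.0$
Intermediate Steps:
$L{\left(x,Q \right)} = \frac{1}{9}$ ($L{\left(x,Q \right)} = \frac{\left(x + Q\right) \frac{1}{Q + x}}{9} = \frac{\left(Q + x\right) \frac{1}{Q + x}}{9} = \frac{1}{9} \cdot 1 = \frac{1}{9}$)
$X = 16$
$y{\left(u,v \right)} = \frac{1}{9} - u$
$\left(12^{2} + y{\left(7,X \right)}\right) 128 = \left(12^{2} + \left(\frac{1}{9} - 7\right)\right) 128 = \left(144 + \left(\frac{1}{9} - 7\right)\right) 128 = \left(144 - \frac{62}{9}\right) 128 = \frac{1234}{9} \cdot 128 = \frac{157952}{9}$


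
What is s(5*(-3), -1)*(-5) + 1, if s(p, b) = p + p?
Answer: 151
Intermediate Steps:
s(p, b) = 2*p
s(5*(-3), -1)*(-5) + 1 = (2*(5*(-3)))*(-5) + 1 = (2*(-15))*(-5) + 1 = -30*(-5) + 1 = 150 + 1 = 151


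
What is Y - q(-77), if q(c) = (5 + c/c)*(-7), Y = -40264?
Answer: -40222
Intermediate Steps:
q(c) = -42 (q(c) = (5 + 1)*(-7) = 6*(-7) = -42)
Y - q(-77) = -40264 - 1*(-42) = -40264 + 42 = -40222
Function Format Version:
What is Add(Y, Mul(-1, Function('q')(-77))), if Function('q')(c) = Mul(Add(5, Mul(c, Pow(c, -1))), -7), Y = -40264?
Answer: -40222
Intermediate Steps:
Function('q')(c) = -42 (Function('q')(c) = Mul(Add(5, 1), -7) = Mul(6, -7) = -42)
Add(Y, Mul(-1, Function('q')(-77))) = Add(-40264, Mul(-1, -42)) = Add(-40264, 42) = -40222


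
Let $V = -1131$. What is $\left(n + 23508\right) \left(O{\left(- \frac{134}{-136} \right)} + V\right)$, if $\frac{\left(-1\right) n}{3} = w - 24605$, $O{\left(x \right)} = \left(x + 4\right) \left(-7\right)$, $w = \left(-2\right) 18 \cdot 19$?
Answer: $- \frac{7878549375}{68} \approx -1.1586 \cdot 10^{8}$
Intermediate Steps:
$w = -684$ ($w = \left(-36\right) 19 = -684$)
$O{\left(x \right)} = -28 - 7 x$ ($O{\left(x \right)} = \left(4 + x\right) \left(-7\right) = -28 - 7 x$)
$n = 75867$ ($n = - 3 \left(-684 - 24605\right) = \left(-3\right) \left(-25289\right) = 75867$)
$\left(n + 23508\right) \left(O{\left(- \frac{134}{-136} \right)} + V\right) = \left(75867 + 23508\right) \left(\left(-28 - 7 \left(- \frac{134}{-136}\right)\right) - 1131\right) = 99375 \left(\left(-28 - 7 \left(\left(-134\right) \left(- \frac{1}{136}\right)\right)\right) - 1131\right) = 99375 \left(\left(-28 - \frac{469}{68}\right) - 1131\right) = 99375 \left(- \frac{2373}{68} - 1131\right) = 99375 \left(- \frac{79281}{68}\right) = - \frac{7878549375}{68}$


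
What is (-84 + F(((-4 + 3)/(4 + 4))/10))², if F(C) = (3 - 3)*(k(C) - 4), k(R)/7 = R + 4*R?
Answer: 7056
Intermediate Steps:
k(R) = 35*R (k(R) = 7*(R + 4*R) = 7*(5*R) = 35*R)
F(C) = 0 (F(C) = (3 - 3)*(35*C - 4) = 0*(-4 + 35*C) = 0)
(-84 + F(((-4 + 3)/(4 + 4))/10))² = (-84 + 0)² = (-84)² = 7056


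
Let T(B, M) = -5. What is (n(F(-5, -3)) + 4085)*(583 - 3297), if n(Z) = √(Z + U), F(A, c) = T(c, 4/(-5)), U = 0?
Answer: -11086690 - 2714*I*√5 ≈ -1.1087e+7 - 6068.7*I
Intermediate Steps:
F(A, c) = -5
n(Z) = √Z (n(Z) = √(Z + 0) = √Z)
(n(F(-5, -3)) + 4085)*(583 - 3297) = (√(-5) + 4085)*(583 - 3297) = (I*√5 + 4085)*(-2714) = (4085 + I*√5)*(-2714) = -11086690 - 2714*I*√5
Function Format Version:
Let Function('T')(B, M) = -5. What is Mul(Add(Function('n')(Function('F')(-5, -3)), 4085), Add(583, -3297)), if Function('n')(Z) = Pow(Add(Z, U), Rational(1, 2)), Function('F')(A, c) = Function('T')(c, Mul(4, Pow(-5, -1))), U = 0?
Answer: Add(-11086690, Mul(-2714, I, Pow(5, Rational(1, 2)))) ≈ Add(-1.1087e+7, Mul(-6068.7, I))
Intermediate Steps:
Function('F')(A, c) = -5
Function('n')(Z) = Pow(Z, Rational(1, 2)) (Function('n')(Z) = Pow(Add(Z, 0), Rational(1, 2)) = Pow(Z, Rational(1, 2)))
Mul(Add(Function('n')(Function('F')(-5, -3)), 4085), Add(583, -3297)) = Mul(Add(Pow(-5, Rational(1, 2)), 4085), Add(583, -3297)) = Mul(Add(Mul(I, Pow(5, Rational(1, 2))), 4085), -2714) = Mul(Add(4085, Mul(I, Pow(5, Rational(1, 2)))), -2714) = Add(-11086690, Mul(-2714, I, Pow(5, Rational(1, 2))))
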